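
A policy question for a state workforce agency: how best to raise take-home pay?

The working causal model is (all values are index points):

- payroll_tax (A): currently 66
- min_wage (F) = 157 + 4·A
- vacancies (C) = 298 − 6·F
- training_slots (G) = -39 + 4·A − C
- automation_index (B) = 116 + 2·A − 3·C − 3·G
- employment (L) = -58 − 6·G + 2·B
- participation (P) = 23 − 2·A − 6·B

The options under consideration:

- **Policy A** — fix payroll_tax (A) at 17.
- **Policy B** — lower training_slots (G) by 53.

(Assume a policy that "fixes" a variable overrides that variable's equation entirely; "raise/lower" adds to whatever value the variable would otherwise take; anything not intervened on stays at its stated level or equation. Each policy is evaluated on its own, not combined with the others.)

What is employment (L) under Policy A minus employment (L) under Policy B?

8576

Policy A (A := 17):
  A = 17
  F = 157 + 4·17 = 225
  C = 298 − 6·225 = -1052
  G = -39 + 4·17 − (-1052) = 1081
  B = 116 + 2·17 − 3·(-1052) − 3·1081 = 63
  L = -58 − 6·1081 + 2·63 = -6418
Policy B (G − 53):
  A = 66
  F = 157 + 4·66 = 421
  C = 298 − 6·421 = -2228
  G = -39 + 4·66 − (-2228) (−53 from intervention) = 2400
  B = 116 + 2·66 − 3·(-2228) − 3·2400 = -268
  L = -58 − 6·2400 + 2·(-268) = -14994
L: -6418 − (-14994) = 8576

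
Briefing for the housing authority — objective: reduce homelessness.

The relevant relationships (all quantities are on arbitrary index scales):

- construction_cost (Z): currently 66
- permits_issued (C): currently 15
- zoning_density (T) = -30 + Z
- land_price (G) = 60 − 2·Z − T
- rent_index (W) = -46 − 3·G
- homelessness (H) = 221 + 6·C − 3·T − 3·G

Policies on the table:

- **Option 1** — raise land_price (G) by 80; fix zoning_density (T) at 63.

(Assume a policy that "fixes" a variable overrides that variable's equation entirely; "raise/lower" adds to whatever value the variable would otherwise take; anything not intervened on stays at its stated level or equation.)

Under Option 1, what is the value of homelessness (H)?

Option 1 (G + 80, T := 63):
  Z = 66
  C = 15
  T = 63
  G = 60 − 2·66 − 63 (+80 from intervention) = -55
  H = 221 + 6·15 − 3·63 − 3·(-55) = 287

287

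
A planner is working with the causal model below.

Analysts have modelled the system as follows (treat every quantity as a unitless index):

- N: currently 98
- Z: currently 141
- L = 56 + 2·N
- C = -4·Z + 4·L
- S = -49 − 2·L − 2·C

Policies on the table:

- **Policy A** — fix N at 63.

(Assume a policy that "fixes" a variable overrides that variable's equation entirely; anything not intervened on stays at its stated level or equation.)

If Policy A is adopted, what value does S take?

Policy A (N := 63):
  N = 63
  Z = 141
  L = 56 + 2·63 = 182
  C = 0 − 4·141 + 4·182 = 164
  S = -49 − 2·182 − 2·164 = -741

-741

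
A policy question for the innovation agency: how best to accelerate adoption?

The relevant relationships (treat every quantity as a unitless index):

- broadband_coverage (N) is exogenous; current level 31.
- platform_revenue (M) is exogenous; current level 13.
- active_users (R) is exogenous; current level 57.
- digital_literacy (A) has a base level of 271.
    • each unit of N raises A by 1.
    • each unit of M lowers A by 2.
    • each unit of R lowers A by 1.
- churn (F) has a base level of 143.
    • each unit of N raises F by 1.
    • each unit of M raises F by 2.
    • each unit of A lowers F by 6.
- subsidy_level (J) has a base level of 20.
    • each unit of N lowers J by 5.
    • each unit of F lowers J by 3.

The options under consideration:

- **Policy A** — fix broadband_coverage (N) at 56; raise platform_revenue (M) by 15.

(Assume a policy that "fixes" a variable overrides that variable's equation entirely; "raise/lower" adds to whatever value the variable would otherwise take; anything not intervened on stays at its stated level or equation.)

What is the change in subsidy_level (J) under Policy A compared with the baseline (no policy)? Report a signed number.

Baseline:
  N = 31
  M = 13
  R = 57
  A = 271 + 31 − 2·13 − 57 = 219
  F = 143 + 31 + 2·13 − 6·219 = -1114
  J = 20 − 5·31 − 3·(-1114) = 3207
Policy A (N := 56, M + 15):
  N = 56
  M = 13 + 15 = 28
  R = 57
  A = 271 + 56 − 2·28 − 57 = 214
  F = 143 + 56 + 2·28 − 6·214 = -1029
  J = 20 − 5·56 − 3·(-1029) = 2827
Change in J: 2827 − 3207 = -380

-380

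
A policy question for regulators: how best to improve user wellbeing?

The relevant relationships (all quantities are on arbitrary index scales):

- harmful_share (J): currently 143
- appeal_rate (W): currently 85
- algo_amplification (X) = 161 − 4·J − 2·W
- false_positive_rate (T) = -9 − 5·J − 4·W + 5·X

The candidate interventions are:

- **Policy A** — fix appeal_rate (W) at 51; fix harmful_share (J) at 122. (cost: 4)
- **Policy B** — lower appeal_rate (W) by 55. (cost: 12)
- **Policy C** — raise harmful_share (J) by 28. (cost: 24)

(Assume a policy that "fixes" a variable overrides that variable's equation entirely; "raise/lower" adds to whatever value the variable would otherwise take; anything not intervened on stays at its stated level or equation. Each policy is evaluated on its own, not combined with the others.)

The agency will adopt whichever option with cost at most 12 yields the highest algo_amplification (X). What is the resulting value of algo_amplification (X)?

Policy A (W := 51, J := 122):
  J = 122
  W = 51
  X = 161 − 4·122 − 2·51 = -429
Policy B (W − 55):
  J = 143
  W = 85 − 55 = 30
  X = 161 − 4·143 − 2·30 = -471
Comparing — Policy A: X=-429, Policy B: X=-471. Highest is -429 (Policy A).

-429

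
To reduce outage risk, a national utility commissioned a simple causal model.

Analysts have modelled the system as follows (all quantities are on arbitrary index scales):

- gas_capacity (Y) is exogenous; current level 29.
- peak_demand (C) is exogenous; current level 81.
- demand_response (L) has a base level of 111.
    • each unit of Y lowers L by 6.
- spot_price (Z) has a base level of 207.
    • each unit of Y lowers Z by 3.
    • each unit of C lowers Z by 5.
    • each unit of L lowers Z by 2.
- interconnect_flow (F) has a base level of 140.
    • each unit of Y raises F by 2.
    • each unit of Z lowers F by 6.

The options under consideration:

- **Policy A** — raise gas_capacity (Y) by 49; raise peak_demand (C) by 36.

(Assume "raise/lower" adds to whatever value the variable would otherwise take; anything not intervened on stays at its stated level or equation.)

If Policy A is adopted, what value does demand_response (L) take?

Policy A (Y + 49, C + 36):
  Y = 29 + 49 = 78
  L = 111 − 6·78 = -357

-357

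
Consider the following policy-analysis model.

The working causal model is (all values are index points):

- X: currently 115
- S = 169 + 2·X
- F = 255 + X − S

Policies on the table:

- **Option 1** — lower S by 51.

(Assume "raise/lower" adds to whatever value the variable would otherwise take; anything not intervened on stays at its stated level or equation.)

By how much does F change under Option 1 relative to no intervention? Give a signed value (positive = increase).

Baseline:
  X = 115
  S = 169 + 2·115 = 399
  F = 255 + 115 − 399 = -29
Option 1 (S − 51):
  X = 115
  S = 169 + 2·115 (−51 from intervention) = 348
  F = 255 + 115 − 348 = 22
Change in F: 22 − (-29) = 51

51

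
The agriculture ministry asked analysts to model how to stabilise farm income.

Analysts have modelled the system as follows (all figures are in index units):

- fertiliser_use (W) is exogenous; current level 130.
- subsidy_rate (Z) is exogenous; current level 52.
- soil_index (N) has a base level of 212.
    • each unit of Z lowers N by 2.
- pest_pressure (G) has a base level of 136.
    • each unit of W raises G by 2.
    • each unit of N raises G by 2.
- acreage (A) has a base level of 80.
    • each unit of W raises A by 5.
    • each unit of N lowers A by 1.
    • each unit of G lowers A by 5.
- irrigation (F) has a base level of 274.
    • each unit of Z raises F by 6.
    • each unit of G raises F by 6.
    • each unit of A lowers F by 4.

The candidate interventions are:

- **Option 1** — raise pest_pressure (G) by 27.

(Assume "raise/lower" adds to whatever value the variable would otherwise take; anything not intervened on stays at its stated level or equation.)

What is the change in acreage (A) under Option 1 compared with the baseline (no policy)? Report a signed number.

-135

Baseline:
  W = 130
  Z = 52
  N = 212 − 2·52 = 108
  G = 136 + 2·130 + 2·108 = 612
  A = 80 + 5·130 − 108 − 5·612 = -2438
Option 1 (G + 27):
  W = 130
  Z = 52
  N = 212 − 2·52 = 108
  G = 136 + 2·130 + 2·108 (+27 from intervention) = 639
  A = 80 + 5·130 − 108 − 5·639 = -2573
Change in A: -2573 − (-2438) = -135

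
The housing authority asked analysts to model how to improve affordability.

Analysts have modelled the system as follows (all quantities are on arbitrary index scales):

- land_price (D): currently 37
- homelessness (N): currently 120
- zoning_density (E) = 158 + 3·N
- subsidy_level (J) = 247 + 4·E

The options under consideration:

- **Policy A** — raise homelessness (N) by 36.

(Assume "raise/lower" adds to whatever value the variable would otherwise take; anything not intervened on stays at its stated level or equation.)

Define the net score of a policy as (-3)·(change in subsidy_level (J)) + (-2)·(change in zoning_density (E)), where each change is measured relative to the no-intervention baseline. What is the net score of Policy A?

Baseline:
  N = 120
  E = 158 + 3·120 = 518
  J = 247 + 4·518 = 2319
Policy A (N + 36):
  N = 120 + 36 = 156
  E = 158 + 3·156 = 626
  J = 247 + 4·626 = 2751
ΔJ = 2751 − 2319 = 432; ΔE = 626 − 518 = 108
Score = (-3)·432 + (-2)·108 = -1512

-1512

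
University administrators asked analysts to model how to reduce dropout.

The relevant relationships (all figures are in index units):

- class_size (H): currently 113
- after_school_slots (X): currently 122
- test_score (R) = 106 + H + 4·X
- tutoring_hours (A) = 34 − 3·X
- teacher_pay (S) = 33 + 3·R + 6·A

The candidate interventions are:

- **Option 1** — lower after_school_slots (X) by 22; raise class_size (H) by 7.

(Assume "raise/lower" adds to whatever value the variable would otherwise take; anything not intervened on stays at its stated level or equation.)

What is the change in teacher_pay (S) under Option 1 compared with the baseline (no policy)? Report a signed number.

Baseline:
  H = 113
  X = 122
  R = 106 + 113 + 4·122 = 707
  A = 34 − 3·122 = -332
  S = 33 + 3·707 + 6·(-332) = 162
Option 1 (X − 22, H + 7):
  H = 113 + 7 = 120
  X = 122 − 22 = 100
  R = 106 + 120 + 4·100 = 626
  A = 34 − 3·100 = -266
  S = 33 + 3·626 + 6·(-266) = 315
Change in S: 315 − 162 = 153

153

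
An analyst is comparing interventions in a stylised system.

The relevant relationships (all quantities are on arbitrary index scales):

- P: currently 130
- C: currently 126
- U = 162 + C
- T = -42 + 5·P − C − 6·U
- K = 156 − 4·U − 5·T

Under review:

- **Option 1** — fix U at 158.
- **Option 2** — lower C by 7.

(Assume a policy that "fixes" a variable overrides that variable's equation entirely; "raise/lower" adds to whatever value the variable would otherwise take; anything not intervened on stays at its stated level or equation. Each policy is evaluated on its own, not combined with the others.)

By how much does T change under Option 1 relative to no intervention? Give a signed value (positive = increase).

780

Baseline:
  P = 130
  C = 126
  U = 162 + 126 = 288
  T = -42 + 5·130 − 126 − 6·288 = -1246
Option 1 (U := 158):
  P = 130
  C = 126
  U = 158
  T = -42 + 5·130 − 126 − 6·158 = -466
Change in T: -466 − (-1246) = 780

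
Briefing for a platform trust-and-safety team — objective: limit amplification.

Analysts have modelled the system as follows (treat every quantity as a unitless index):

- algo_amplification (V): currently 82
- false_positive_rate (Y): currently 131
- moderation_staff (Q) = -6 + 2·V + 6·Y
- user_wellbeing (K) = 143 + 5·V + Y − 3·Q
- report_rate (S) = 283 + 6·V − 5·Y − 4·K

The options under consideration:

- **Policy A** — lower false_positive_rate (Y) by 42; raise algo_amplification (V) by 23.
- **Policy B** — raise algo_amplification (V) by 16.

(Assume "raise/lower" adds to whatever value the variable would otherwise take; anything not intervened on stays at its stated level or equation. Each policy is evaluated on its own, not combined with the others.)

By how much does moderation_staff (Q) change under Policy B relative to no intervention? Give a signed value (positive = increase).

Baseline:
  V = 82
  Y = 131
  Q = -6 + 2·82 + 6·131 = 944
Policy B (V + 16):
  V = 82 + 16 = 98
  Y = 131
  Q = -6 + 2·98 + 6·131 = 976
Change in Q: 976 − 944 = 32

32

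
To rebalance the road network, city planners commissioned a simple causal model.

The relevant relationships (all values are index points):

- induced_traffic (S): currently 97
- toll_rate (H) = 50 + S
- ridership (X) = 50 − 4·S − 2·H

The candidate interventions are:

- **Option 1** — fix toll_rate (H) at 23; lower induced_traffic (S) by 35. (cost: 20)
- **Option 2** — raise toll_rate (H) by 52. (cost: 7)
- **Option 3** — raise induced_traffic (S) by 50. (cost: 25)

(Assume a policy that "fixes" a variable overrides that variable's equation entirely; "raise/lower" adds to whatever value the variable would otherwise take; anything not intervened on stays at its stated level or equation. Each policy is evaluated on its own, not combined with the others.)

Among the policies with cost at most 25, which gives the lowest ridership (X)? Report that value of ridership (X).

-932

Option 1 (H := 23, S − 35):
  S = 97 − 35 = 62
  H = 23
  X = 50 − 4·62 − 2·23 = -244
Option 2 (H + 52):
  S = 97
  H = 50 + 97 (+52 from intervention) = 199
  X = 50 − 4·97 − 2·199 = -736
Option 3 (S + 50):
  S = 97 + 50 = 147
  H = 50 + 147 = 197
  X = 50 − 4·147 − 2·197 = -932
Comparing — Option 1: X=-244, Option 2: X=-736, Option 3: X=-932. Lowest is -932 (Option 3).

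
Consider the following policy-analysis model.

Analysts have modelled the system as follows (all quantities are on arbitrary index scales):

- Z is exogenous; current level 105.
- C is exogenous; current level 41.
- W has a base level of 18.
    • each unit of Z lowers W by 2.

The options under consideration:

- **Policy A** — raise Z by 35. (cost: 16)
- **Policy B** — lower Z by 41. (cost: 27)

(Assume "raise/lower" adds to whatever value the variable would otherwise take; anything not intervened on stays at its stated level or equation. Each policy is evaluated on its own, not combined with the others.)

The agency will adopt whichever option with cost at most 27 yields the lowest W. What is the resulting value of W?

-262

Policy A (Z + 35):
  Z = 105 + 35 = 140
  W = 18 − 2·140 = -262
Policy B (Z − 41):
  Z = 105 − 41 = 64
  W = 18 − 2·64 = -110
Comparing — Policy A: W=-262, Policy B: W=-110. Lowest is -262 (Policy A).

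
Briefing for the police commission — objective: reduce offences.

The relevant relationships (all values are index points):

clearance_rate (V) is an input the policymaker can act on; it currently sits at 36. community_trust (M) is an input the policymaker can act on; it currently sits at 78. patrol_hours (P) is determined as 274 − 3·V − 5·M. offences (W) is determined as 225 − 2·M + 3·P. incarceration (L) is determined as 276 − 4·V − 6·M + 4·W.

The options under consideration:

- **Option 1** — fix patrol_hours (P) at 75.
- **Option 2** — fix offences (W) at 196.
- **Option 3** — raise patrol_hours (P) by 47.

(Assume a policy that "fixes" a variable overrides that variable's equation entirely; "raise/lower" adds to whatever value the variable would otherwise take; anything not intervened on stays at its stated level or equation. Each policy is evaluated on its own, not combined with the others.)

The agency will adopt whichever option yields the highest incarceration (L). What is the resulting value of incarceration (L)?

Option 1 (P := 75):
  V = 36
  M = 78
  P = 75
  W = 225 − 2·78 + 3·75 = 294
  L = 276 − 4·36 − 6·78 + 4·294 = 840
Option 2 (W := 196):
  V = 36
  M = 78
  P = 274 − 3·36 − 5·78 = -224
  W = 196
  L = 276 − 4·36 − 6·78 + 4·196 = 448
Option 3 (P + 47):
  V = 36
  M = 78
  P = 274 − 3·36 − 5·78 (+47 from intervention) = -177
  W = 225 − 2·78 + 3·(-177) = -462
  L = 276 − 4·36 − 6·78 + 4·(-462) = -2184
Comparing — Option 1: L=840, Option 2: L=448, Option 3: L=-2184. Highest is 840 (Option 1).

840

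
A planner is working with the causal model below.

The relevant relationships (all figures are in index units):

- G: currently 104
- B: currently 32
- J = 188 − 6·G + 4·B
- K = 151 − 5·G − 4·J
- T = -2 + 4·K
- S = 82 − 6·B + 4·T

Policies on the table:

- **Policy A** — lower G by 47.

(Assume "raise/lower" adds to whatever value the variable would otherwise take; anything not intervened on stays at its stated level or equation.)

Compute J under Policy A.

-26

Policy A (G − 47):
  G = 104 − 47 = 57
  B = 32
  J = 188 − 6·57 + 4·32 = -26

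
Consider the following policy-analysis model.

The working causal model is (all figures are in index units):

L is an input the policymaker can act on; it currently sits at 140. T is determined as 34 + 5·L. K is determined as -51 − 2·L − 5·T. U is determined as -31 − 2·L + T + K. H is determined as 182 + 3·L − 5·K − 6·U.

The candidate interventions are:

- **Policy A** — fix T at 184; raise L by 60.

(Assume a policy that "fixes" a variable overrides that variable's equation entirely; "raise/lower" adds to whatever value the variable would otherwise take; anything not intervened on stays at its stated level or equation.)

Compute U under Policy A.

Policy A (T := 184, L + 60):
  L = 140 + 60 = 200
  T = 184
  K = -51 − 2·200 − 5·184 = -1371
  U = -31 − 2·200 + 184 + (-1371) = -1618

-1618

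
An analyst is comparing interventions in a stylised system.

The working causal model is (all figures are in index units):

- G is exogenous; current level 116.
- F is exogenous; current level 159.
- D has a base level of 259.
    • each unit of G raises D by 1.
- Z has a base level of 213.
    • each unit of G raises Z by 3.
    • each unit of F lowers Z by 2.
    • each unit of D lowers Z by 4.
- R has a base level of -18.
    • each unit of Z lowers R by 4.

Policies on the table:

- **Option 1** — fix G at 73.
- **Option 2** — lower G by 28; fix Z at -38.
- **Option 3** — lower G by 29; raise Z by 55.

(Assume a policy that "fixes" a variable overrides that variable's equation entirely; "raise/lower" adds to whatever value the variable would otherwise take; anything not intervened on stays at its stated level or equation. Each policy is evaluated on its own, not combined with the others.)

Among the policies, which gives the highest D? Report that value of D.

347

Option 1 (G := 73):
  G = 73
  D = 259 + 73 = 332
Option 2 (G − 28, Z := -38):
  G = 116 − 28 = 88
  D = 259 + 88 = 347
Option 3 (G − 29, Z + 55):
  G = 116 − 29 = 87
  D = 259 + 87 = 346
Comparing — Option 1: D=332, Option 2: D=347, Option 3: D=346. Highest is 347 (Option 2).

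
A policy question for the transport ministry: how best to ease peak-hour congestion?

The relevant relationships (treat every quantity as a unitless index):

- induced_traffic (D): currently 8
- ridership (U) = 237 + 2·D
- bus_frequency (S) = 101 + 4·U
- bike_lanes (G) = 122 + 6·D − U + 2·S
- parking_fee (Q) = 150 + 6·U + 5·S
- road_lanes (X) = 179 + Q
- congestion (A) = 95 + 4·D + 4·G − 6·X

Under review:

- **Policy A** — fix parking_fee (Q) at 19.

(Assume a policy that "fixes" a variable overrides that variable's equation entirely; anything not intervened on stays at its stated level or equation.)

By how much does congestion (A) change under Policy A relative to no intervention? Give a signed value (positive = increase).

Baseline:
  D = 8
  U = 237 + 2·8 = 253
  S = 101 + 4·253 = 1113
  G = 122 + 6·8 − 253 + 2·1113 = 2143
  Q = 150 + 6·253 + 5·1113 = 7233
  X = 179 + 7233 = 7412
  A = 95 + 4·8 + 4·2143 − 6·7412 = -35773
Policy A (Q := 19):
  D = 8
  U = 237 + 2·8 = 253
  S = 101 + 4·253 = 1113
  G = 122 + 6·8 − 253 + 2·1113 = 2143
  Q = 19
  X = 179 + 19 = 198
  A = 95 + 4·8 + 4·2143 − 6·198 = 7511
Change in A: 7511 − (-35773) = 43284

43284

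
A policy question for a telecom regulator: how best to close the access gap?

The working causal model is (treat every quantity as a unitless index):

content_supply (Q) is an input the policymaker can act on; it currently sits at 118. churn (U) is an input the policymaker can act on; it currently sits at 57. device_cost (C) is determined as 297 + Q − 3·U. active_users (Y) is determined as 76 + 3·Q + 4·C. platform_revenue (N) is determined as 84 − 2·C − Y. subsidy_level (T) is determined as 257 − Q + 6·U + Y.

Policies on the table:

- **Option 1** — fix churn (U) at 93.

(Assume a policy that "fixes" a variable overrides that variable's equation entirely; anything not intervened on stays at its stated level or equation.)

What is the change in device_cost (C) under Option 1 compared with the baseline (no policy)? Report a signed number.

-108

Baseline:
  Q = 118
  U = 57
  C = 297 + 118 − 3·57 = 244
Option 1 (U := 93):
  Q = 118
  U = 93
  C = 297 + 118 − 3·93 = 136
Change in C: 136 − 244 = -108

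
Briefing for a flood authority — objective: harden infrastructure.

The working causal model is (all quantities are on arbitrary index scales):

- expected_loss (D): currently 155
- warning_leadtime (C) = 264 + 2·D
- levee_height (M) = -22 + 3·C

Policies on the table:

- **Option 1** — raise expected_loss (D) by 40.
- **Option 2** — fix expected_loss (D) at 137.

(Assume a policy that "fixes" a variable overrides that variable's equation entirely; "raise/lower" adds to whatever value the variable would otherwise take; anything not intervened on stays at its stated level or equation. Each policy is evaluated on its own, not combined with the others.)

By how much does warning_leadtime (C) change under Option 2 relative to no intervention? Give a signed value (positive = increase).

Baseline:
  D = 155
  C = 264 + 2·155 = 574
Option 2 (D := 137):
  D = 137
  C = 264 + 2·137 = 538
Change in C: 538 − 574 = -36

-36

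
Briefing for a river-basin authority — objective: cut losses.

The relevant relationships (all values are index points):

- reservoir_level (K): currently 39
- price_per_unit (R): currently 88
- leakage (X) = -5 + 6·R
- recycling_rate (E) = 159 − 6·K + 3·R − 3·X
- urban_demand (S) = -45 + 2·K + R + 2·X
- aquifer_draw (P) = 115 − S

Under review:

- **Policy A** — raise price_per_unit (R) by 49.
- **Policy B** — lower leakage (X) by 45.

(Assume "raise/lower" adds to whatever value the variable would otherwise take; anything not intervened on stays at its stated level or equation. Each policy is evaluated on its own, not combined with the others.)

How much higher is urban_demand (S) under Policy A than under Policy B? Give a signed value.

727

Policy A (R + 49):
  K = 39
  R = 88 + 49 = 137
  X = -5 + 6·137 = 817
  S = -45 + 2·39 + 137 + 2·817 = 1804
Policy B (X − 45):
  K = 39
  R = 88
  X = -5 + 6·88 (−45 from intervention) = 478
  S = -45 + 2·39 + 88 + 2·478 = 1077
S: 1804 − 1077 = 727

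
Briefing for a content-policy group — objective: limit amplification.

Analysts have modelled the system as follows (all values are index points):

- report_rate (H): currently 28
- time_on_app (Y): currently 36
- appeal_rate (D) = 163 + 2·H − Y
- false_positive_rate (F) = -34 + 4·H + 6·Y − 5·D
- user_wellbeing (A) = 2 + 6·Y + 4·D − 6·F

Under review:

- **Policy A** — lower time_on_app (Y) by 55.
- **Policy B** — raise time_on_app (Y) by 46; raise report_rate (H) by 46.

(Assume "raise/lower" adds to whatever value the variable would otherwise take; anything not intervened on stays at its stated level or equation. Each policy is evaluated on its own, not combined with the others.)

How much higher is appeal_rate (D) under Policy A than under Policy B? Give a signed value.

Policy A (Y − 55):
  H = 28
  Y = 36 − 55 = -19
  D = 163 + 2·28 − (-19) = 238
Policy B (Y + 46, H + 46):
  H = 28 + 46 = 74
  Y = 36 + 46 = 82
  D = 163 + 2·74 − 82 = 229
D: 238 − 229 = 9

9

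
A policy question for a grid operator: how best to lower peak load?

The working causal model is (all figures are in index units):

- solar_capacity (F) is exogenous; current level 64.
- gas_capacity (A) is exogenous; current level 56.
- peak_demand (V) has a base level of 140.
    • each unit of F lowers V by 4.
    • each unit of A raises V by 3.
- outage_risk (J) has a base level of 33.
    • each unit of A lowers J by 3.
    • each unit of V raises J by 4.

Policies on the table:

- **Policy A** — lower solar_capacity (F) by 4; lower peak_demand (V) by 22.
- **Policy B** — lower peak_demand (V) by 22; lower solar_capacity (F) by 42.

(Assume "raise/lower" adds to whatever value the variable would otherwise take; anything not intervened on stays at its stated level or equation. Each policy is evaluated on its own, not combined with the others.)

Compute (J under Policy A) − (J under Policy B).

Policy A (F − 4, V − 22):
  F = 64 − 4 = 60
  A = 56
  V = 140 − 4·60 + 3·56 (−22 from intervention) = 46
  J = 33 − 3·56 + 4·46 = 49
Policy B (V − 22, F − 42):
  F = 64 − 42 = 22
  A = 56
  V = 140 − 4·22 + 3·56 (−22 from intervention) = 198
  J = 33 − 3·56 + 4·198 = 657
J: 49 − 657 = -608

-608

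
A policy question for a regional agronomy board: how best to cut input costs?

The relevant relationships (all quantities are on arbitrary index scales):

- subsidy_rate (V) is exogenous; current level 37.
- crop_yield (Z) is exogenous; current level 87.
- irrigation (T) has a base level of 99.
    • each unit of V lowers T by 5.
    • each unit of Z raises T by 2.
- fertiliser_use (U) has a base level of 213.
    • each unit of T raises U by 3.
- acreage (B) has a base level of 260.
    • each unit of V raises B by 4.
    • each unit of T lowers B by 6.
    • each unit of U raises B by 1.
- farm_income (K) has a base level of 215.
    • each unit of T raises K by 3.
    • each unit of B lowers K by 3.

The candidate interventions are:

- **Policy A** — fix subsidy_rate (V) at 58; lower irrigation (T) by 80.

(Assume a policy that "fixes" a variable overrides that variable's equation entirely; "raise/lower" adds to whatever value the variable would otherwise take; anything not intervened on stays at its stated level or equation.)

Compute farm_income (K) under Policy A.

Policy A (V := 58, T − 80):
  V = 58
  Z = 87
  T = 99 − 5·58 + 2·87 (−80 from intervention) = -97
  U = 213 + 3·(-97) = -78
  B = 260 + 4·58 − 6·(-97) + (-78) = 996
  K = 215 + 3·(-97) − 3·996 = -3064

-3064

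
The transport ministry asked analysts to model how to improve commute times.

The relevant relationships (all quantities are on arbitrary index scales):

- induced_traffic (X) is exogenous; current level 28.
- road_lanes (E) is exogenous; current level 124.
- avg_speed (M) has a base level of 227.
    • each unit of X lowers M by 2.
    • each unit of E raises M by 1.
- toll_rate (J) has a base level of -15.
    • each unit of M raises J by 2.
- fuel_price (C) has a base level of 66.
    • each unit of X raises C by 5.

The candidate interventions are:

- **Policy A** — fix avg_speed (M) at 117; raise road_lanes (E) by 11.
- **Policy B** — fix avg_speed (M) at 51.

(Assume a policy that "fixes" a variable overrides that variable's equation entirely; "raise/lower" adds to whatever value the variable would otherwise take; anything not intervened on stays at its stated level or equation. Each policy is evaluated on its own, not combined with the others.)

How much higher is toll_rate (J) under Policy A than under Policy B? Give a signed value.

Policy A (M := 117, E + 11):
  X = 28
  E = 124 + 11 = 135
  M = 117
  J = -15 + 2·117 = 219
Policy B (M := 51):
  X = 28
  E = 124
  M = 51
  J = -15 + 2·51 = 87
J: 219 − 87 = 132

132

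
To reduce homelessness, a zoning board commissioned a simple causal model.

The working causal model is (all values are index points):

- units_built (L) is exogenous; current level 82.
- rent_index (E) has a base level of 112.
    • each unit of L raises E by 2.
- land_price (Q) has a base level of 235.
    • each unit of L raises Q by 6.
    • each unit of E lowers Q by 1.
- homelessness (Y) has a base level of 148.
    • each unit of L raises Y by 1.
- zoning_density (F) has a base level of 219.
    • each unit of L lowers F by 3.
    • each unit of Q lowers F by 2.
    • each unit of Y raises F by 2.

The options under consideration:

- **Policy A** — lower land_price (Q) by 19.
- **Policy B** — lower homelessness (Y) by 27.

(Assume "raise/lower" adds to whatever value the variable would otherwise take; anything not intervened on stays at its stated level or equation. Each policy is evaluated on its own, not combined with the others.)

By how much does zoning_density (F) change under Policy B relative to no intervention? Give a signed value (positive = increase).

-54

Baseline:
  L = 82
  E = 112 + 2·82 = 276
  Q = 235 + 6·82 − 276 = 451
  Y = 148 + 82 = 230
  F = 219 − 3·82 − 2·451 + 2·230 = -469
Policy B (Y − 27):
  L = 82
  E = 112 + 2·82 = 276
  Q = 235 + 6·82 − 276 = 451
  Y = 148 + 82 (−27 from intervention) = 203
  F = 219 − 3·82 − 2·451 + 2·203 = -523
Change in F: -523 − (-469) = -54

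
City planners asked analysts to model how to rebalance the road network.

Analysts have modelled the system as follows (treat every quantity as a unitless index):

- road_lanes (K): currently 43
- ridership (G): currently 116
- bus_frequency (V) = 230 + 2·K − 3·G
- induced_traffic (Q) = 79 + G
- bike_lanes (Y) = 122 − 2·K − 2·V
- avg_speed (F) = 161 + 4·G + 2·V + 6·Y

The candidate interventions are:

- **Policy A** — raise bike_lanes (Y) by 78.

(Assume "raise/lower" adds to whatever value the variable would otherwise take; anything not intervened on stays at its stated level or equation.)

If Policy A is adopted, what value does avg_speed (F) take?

Policy A (Y + 78):
  K = 43
  G = 116
  V = 230 + 2·43 − 3·116 = -32
  Y = 122 − 2·43 − 2·(-32) (+78 from intervention) = 178
  F = 161 + 4·116 + 2·(-32) + 6·178 = 1629

1629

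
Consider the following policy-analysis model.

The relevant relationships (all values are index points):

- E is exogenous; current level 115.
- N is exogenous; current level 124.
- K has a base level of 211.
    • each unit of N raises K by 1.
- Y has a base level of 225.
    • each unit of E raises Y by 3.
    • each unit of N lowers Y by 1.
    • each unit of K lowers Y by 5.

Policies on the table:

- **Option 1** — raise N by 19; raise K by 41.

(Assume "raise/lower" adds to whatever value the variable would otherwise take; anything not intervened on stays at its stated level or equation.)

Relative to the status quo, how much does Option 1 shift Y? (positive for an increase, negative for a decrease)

-319

Baseline:
  E = 115
  N = 124
  K = 211 + 124 = 335
  Y = 225 + 3·115 − 124 − 5·335 = -1229
Option 1 (N + 19, K + 41):
  E = 115
  N = 124 + 19 = 143
  K = 211 + 143 (+41 from intervention) = 395
  Y = 225 + 3·115 − 143 − 5·395 = -1548
Change in Y: -1548 − (-1229) = -319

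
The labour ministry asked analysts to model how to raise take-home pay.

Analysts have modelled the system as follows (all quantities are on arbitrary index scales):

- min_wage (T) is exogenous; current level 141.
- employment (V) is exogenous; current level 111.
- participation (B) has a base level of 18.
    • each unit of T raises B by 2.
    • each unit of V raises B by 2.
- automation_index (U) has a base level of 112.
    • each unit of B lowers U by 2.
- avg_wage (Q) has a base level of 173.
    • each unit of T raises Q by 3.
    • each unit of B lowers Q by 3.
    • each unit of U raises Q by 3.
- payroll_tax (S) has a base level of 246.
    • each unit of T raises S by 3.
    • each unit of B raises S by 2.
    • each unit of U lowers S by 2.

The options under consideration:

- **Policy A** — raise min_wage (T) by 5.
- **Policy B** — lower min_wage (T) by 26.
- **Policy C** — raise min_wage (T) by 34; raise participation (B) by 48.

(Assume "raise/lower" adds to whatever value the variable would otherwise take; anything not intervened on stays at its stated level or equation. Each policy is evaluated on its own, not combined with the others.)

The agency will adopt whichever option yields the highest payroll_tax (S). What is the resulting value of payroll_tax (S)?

Policy A (T + 5):
  T = 141 + 5 = 146
  V = 111
  B = 18 + 2·146 + 2·111 = 532
  U = 112 − 2·532 = -952
  S = 246 + 3·146 + 2·532 − 2·(-952) = 3652
Policy B (T − 26):
  T = 141 − 26 = 115
  V = 111
  B = 18 + 2·115 + 2·111 = 470
  U = 112 − 2·470 = -828
  S = 246 + 3·115 + 2·470 − 2·(-828) = 3187
Policy C (T + 34, B + 48):
  T = 141 + 34 = 175
  V = 111
  B = 18 + 2·175 + 2·111 (+48 from intervention) = 638
  U = 112 − 2·638 = -1164
  S = 246 + 3·175 + 2·638 − 2·(-1164) = 4375
Comparing — Policy A: S=3652, Policy B: S=3187, Policy C: S=4375. Highest is 4375 (Policy C).

4375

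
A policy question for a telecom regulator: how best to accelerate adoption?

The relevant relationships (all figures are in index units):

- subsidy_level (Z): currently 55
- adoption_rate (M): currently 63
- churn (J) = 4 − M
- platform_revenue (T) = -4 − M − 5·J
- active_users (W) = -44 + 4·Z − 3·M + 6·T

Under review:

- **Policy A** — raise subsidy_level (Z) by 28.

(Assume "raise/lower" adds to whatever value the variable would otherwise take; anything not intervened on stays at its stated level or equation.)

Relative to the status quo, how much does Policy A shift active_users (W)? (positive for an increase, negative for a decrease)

112

Baseline:
  Z = 55
  M = 63
  J = 4 − 63 = -59
  T = -4 − 63 − 5·(-59) = 228
  W = -44 + 4·55 − 3·63 + 6·228 = 1355
Policy A (Z + 28):
  Z = 55 + 28 = 83
  M = 63
  J = 4 − 63 = -59
  T = -4 − 63 − 5·(-59) = 228
  W = -44 + 4·83 − 3·63 + 6·228 = 1467
Change in W: 1467 − 1355 = 112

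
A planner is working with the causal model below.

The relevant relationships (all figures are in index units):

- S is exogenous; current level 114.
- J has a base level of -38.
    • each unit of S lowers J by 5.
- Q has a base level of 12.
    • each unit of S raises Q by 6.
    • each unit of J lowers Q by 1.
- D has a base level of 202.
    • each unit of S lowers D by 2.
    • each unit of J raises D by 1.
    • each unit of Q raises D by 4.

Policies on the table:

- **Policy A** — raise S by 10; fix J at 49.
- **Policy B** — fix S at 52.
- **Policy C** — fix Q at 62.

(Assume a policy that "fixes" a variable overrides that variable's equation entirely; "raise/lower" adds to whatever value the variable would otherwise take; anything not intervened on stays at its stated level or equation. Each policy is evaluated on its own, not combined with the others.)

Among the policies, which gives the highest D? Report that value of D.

Policy A (S + 10, J := 49):
  S = 114 + 10 = 124
  J = 49
  Q = 12 + 6·124 − 49 = 707
  D = 202 − 2·124 + 49 + 4·707 = 2831
Policy B (S := 52):
  S = 52
  J = -38 − 5·52 = -298
  Q = 12 + 6·52 − (-298) = 622
  D = 202 − 2·52 + (-298) + 4·622 = 2288
Policy C (Q := 62):
  S = 114
  J = -38 − 5·114 = -608
  Q = 62
  D = 202 − 2·114 + (-608) + 4·62 = -386
Comparing — Policy A: D=2831, Policy B: D=2288, Policy C: D=-386. Highest is 2831 (Policy A).

2831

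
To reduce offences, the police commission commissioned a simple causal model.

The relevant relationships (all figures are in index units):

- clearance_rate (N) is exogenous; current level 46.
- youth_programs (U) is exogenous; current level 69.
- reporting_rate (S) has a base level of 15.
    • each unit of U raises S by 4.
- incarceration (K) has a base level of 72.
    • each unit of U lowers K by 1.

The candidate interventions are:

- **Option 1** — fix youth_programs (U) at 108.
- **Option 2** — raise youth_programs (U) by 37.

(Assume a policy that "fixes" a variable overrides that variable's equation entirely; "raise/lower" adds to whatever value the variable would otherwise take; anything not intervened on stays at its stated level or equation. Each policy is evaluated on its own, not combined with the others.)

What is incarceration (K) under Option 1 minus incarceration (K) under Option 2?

-2

Option 1 (U := 108):
  U = 108
  K = 72 − 108 = -36
Option 2 (U + 37):
  U = 69 + 37 = 106
  K = 72 − 106 = -34
K: -36 − (-34) = -2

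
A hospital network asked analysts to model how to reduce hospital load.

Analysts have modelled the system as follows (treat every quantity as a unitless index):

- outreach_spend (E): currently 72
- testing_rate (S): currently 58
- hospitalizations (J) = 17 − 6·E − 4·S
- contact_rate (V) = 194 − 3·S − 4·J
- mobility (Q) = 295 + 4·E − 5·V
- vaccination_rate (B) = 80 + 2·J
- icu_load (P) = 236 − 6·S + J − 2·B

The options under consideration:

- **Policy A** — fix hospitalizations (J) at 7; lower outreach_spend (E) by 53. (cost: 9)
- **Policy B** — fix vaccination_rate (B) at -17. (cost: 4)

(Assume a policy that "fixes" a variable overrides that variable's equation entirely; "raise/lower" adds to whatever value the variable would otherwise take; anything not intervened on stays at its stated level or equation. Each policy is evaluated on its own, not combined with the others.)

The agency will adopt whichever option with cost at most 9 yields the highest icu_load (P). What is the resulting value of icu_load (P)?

-293

Policy A (J := 7, E − 53):
  E = 72 − 53 = 19
  S = 58
  J = 7
  B = 80 + 2·7 = 94
  P = 236 − 6·58 + 7 − 2·94 = -293
Policy B (B := -17):
  E = 72
  S = 58
  J = 17 − 6·72 − 4·58 = -647
  B = -17
  P = 236 − 6·58 + (-647) − 2·(-17) = -725
Comparing — Policy A: P=-293, Policy B: P=-725. Highest is -293 (Policy A).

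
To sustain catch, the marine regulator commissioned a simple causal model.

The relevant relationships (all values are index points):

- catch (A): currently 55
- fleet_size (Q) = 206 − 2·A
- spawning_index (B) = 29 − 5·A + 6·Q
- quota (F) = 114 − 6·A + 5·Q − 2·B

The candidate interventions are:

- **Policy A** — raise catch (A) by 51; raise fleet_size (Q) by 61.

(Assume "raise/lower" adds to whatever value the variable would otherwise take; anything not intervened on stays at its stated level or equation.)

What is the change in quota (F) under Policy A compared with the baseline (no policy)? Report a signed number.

491

Baseline:
  A = 55
  Q = 206 − 2·55 = 96
  B = 29 − 5·55 + 6·96 = 330
  F = 114 − 6·55 + 5·96 − 2·330 = -396
Policy A (A + 51, Q + 61):
  A = 55 + 51 = 106
  Q = 206 − 2·106 (+61 from intervention) = 55
  B = 29 − 5·106 + 6·55 = -171
  F = 114 − 6·106 + 5·55 − 2·(-171) = 95
Change in F: 95 − (-396) = 491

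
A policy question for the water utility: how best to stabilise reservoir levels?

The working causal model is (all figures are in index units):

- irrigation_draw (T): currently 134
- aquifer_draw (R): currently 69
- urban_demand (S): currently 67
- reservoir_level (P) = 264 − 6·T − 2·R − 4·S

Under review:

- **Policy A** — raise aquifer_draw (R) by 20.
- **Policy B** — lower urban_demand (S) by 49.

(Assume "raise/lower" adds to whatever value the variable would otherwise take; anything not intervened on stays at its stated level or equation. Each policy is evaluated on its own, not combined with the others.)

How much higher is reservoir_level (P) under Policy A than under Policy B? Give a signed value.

-236

Policy A (R + 20):
  T = 134
  R = 69 + 20 = 89
  S = 67
  P = 264 − 6·134 − 2·89 − 4·67 = -986
Policy B (S − 49):
  T = 134
  R = 69
  S = 67 − 49 = 18
  P = 264 − 6·134 − 2·69 − 4·18 = -750
P: -986 − (-750) = -236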